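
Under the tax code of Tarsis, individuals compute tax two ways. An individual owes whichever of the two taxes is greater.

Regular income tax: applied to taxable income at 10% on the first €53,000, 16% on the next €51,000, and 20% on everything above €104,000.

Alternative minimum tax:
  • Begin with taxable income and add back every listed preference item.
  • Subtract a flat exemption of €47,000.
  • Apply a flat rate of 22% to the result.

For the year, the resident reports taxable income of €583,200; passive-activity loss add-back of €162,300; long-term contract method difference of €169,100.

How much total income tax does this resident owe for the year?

Alternative minimum tax:
  Adjusted income: €583,200 + €162,300 + €169,100 = €914,600
  Less exemption €47,000 → base €867,600
  €867,600 × 22% = €190,872

Regular income tax:
  €53,000 × 10% = €5,300
  €51,000 × 16% = €8,160
  €479,200 × 20% = €95,840
  → €109,300

€190,872 > €109,300, so the alternative minimum tax is the binding amount.

€190,872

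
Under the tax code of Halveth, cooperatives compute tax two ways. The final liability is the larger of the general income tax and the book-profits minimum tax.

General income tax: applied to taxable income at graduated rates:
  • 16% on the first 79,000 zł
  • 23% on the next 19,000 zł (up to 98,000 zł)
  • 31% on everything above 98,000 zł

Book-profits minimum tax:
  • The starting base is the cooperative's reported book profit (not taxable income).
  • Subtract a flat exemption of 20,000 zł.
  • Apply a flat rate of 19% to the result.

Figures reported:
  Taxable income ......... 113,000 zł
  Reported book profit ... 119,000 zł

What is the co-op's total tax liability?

General income tax:
  79,000 zł × 16% = 12,640 zł
  19,000 zł × 23% = 4,370 zł
  15,000 zł × 31% = 4,650 zł
  → 21,660 zł

Book-profits minimum tax:
  Base (reported book profit): 119,000 zł
  Less exemption 20,000 zł → base 99,000 zł
  99,000 zł × 19% = 18,810 zł

21,660 zł > 18,810 zł, so the general income tax governs.

21,660 zł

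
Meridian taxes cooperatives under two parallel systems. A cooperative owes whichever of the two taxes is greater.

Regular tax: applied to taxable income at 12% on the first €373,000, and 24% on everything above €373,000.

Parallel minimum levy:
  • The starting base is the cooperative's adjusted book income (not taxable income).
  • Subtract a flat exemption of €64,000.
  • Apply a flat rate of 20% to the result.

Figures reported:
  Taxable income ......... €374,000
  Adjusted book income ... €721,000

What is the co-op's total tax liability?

€131,400

Parallel minimum levy:
  Base (adjusted book income): €721,000
  Less exemption €64,000 → base €657,000
  €657,000 × 20% = €131,400

Regular tax:
  €373,000 × 12% = €44,760
  €1,000 × 24% = €240
  → €45,000

€131,400 > €45,000, so the parallel minimum levy is the binding amount.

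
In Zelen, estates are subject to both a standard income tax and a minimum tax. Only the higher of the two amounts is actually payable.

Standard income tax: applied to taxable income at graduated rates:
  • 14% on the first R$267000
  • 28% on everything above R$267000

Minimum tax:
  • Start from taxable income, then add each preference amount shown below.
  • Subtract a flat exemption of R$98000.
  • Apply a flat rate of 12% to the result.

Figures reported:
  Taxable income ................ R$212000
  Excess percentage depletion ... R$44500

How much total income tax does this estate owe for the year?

R$29680

Standard income tax:
  R$212000 × 14% = R$29680

Minimum tax:
  Adjusted income: R$212000 + R$44500 = R$256500
  Less exemption R$98000 → base R$158500
  R$158500 × 12% = R$19020

R$29680 > R$19020, so the standard income tax governs.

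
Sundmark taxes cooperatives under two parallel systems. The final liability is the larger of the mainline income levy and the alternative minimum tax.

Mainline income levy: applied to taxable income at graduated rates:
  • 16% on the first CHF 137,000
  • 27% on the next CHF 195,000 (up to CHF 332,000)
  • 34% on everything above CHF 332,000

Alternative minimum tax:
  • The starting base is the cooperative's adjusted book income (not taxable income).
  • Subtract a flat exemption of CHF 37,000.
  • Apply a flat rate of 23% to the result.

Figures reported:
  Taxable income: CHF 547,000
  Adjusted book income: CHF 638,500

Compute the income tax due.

Mainline income levy:
  CHF 137,000 × 16% = CHF 21,920
  CHF 195,000 × 27% = CHF 52,650
  CHF 215,000 × 34% = CHF 73,100
  → CHF 147,670

Alternative minimum tax:
  Base (adjusted book income): CHF 638,500
  Less exemption CHF 37,000 → base CHF 601,500
  CHF 601,500 × 23% = CHF 138,345

CHF 147,670 > CHF 138,345, so the mainline income levy governs.

CHF 147,670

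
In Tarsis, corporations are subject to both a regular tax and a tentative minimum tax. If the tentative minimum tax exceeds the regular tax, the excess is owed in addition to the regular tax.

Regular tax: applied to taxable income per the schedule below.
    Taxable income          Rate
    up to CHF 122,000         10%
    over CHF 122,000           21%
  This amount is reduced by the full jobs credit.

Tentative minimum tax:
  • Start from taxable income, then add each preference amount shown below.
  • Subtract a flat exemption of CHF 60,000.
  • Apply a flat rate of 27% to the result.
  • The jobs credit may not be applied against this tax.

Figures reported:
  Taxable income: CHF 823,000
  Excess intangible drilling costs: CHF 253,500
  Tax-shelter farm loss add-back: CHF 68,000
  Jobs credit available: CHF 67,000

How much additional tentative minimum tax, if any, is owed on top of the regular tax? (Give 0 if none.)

Tentative minimum tax:
  Adjusted income: CHF 823,000 + CHF 253,500 + CHF 68,000 = CHF 1,144,500
  Less exemption CHF 60,000 → base CHF 1,084,500
  CHF 1,084,500 × 27% = CHF 292,815

Regular tax:
  CHF 122,000 × 10% = CHF 12,200
  CHF 701,000 × 21% = CHF 147,210
  → CHF 159,410
  Less jobs credit CHF 67,000 → CHF 92,410

Excess of tentative minimum tax over regular tax: CHF 292,815 − CHF 92,410 = CHF 200,405.

CHF 200,405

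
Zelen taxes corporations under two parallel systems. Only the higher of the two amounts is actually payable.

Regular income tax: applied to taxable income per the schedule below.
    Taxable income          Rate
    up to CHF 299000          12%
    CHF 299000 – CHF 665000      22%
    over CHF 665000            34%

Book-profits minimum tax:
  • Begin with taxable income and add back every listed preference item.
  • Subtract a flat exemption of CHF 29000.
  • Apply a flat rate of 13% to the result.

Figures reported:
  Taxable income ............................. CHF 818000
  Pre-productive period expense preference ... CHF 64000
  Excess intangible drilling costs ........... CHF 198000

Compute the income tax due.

CHF 168420

Regular income tax:
  CHF 299000 × 12% = CHF 35880
  CHF 366000 × 22% = CHF 80520
  CHF 153000 × 34% = CHF 52020
  → CHF 168420

Book-profits minimum tax:
  Adjusted income: CHF 818000 + CHF 64000 + CHF 198000 = CHF 1080000
  Less exemption CHF 29000 → base CHF 1051000
  CHF 1051000 × 13% = CHF 136630

CHF 168420 > CHF 136630, so the regular income tax governs.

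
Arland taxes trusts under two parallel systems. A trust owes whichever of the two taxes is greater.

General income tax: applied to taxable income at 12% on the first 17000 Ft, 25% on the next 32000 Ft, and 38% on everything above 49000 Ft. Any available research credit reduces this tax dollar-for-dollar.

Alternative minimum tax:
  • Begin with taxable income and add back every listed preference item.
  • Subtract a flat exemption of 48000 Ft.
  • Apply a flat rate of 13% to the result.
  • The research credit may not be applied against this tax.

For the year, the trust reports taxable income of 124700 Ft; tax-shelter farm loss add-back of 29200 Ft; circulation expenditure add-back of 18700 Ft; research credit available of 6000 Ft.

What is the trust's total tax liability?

Alternative minimum tax:
  Adjusted income: 124700 Ft + 29200 Ft + 18700 Ft = 172600 Ft
  Less exemption 48000 Ft → base 124600 Ft
  124600 Ft × 13% = 16198 Ft

General income tax:
  17000 Ft × 12% = 2040 Ft
  32000 Ft × 25% = 8000 Ft
  75700 Ft × 38% = 28766 Ft
  → 38806 Ft
  Less research credit 6000 Ft → 32806 Ft

32806 Ft > 16198 Ft, so the general income tax governs.

32806 Ft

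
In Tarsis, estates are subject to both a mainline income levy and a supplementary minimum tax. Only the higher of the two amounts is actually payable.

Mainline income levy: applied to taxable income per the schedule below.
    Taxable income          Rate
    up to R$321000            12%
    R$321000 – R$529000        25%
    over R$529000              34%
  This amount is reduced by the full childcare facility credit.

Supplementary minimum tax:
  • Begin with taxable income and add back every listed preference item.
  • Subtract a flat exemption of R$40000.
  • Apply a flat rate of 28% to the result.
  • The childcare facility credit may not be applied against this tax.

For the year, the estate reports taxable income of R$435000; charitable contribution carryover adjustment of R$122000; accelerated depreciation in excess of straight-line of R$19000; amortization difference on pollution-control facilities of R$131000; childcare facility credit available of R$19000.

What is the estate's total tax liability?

R$186760

Mainline income levy:
  R$321000 × 12% = R$38520
  R$114000 × 25% = R$28500
  → R$67020
  Less childcare facility credit R$19000 → R$48020

Supplementary minimum tax:
  Adjusted income: R$435000 + R$122000 + R$19000 + R$131000 = R$707000
  Less exemption R$40000 → base R$667000
  R$667000 × 28% = R$186760

R$186760 > R$48020, so the supplementary minimum tax is the binding amount.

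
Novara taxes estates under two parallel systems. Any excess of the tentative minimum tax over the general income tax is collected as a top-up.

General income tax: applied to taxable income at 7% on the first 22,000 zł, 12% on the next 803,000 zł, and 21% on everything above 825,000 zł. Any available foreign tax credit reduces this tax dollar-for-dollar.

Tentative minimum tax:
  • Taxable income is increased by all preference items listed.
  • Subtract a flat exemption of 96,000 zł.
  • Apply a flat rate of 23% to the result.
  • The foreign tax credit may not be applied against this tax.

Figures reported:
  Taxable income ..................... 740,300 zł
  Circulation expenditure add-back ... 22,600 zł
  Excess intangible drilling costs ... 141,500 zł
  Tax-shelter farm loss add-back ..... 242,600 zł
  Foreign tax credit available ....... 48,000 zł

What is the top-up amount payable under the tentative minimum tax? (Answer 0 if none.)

201,994 zł

General income tax:
  22,000 zł × 7% = 1,540 zł
  718,300 zł × 12% = 86,196 zł
  → 87,736 zł
  Less foreign tax credit 48,000 zł → 39,736 zł

Tentative minimum tax:
  Adjusted income: 740,300 zł + 22,600 zł + 141,500 zł + 242,600 zł = 1,147,000 zł
  Less exemption 96,000 zł → base 1,051,000 zł
  1,051,000 zł × 23% = 241,730 zł

Excess of tentative minimum tax over general income tax: 241,730 zł − 39,736 zł = 201,994 zł.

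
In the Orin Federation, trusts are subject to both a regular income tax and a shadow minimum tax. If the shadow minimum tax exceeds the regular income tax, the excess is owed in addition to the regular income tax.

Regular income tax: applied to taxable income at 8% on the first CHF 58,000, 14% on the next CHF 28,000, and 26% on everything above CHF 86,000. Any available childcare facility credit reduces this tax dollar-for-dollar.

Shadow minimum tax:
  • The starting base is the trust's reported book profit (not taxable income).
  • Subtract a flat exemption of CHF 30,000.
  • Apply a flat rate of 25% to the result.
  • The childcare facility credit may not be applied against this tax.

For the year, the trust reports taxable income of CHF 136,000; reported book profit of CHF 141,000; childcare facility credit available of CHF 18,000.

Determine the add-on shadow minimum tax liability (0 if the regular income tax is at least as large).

Shadow minimum tax:
  Base (reported book profit): CHF 141,000
  Less exemption CHF 30,000 → base CHF 111,000
  CHF 111,000 × 25% = CHF 27,750

Regular income tax:
  CHF 58,000 × 8% = CHF 4,640
  CHF 28,000 × 14% = CHF 3,920
  CHF 50,000 × 26% = CHF 13,000
  → CHF 21,560
  Less childcare facility credit CHF 18,000 → CHF 3,560

Excess of shadow minimum tax over regular income tax: CHF 27,750 − CHF 3,560 = CHF 24,190.

CHF 24,190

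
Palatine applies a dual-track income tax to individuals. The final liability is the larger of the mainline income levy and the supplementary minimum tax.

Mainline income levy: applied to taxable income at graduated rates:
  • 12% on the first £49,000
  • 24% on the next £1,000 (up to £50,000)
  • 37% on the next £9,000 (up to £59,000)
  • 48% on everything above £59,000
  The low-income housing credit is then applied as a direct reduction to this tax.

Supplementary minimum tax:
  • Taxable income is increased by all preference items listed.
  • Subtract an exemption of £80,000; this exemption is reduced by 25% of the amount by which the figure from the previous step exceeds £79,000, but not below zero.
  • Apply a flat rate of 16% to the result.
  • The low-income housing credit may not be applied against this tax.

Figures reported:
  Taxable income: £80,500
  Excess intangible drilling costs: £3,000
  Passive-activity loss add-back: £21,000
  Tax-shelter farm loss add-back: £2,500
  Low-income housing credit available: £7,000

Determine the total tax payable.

£12,770

Supplementary minimum tax:
  Adjusted income: £80,500 + £3,000 + £21,000 + £2,500 = £107,000
  Exemption: £80,000 − 25% × (£107,000 − £79,000) = £80,000 − £7,000 = £73,000
  Base: £107,000 − £73,000 = £34,000
  £34,000 × 16% = £5,440

Mainline income levy:
  £49,000 × 12% = £5,880
  £1,000 × 24% = £240
  £9,000 × 37% = £3,330
  £21,500 × 48% = £10,320
  → £19,770
  Less low-income housing credit £7,000 → £12,770

£12,770 > £5,440, so the mainline income levy governs.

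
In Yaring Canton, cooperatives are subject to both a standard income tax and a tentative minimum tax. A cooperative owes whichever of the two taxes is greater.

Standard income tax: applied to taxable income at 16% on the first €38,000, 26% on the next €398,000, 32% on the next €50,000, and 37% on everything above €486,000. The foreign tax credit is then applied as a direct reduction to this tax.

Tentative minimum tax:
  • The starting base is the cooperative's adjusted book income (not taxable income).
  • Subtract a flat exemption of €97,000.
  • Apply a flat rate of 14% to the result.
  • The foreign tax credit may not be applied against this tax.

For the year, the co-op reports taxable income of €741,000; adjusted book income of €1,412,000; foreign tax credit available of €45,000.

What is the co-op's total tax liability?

€184,100

Standard income tax:
  €38,000 × 16% = €6,080
  €398,000 × 26% = €103,480
  €50,000 × 32% = €16,000
  €255,000 × 37% = €94,350
  → €219,910
  Less foreign tax credit €45,000 → €174,910

Tentative minimum tax:
  Base (adjusted book income): €1,412,000
  Less exemption €97,000 → base €1,315,000
  €1,315,000 × 14% = €184,100

€184,100 > €174,910, so the tentative minimum tax is the binding amount.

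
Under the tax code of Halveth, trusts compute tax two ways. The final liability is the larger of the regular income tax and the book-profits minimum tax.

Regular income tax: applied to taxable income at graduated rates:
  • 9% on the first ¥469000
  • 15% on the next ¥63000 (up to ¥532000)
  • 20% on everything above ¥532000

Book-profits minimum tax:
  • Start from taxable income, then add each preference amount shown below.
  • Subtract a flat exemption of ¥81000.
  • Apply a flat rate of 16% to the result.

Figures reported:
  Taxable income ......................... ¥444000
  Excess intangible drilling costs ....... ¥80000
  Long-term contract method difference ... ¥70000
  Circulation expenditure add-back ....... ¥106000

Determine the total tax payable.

Regular income tax:
  ¥444000 × 9% = ¥39960

Book-profits minimum tax:
  Adjusted income: ¥444000 + ¥80000 + ¥70000 + ¥106000 = ¥700000
  Less exemption ¥81000 → base ¥619000
  ¥619000 × 16% = ¥99040

¥99040 > ¥39960, so the book-profits minimum tax is the binding amount.

¥99040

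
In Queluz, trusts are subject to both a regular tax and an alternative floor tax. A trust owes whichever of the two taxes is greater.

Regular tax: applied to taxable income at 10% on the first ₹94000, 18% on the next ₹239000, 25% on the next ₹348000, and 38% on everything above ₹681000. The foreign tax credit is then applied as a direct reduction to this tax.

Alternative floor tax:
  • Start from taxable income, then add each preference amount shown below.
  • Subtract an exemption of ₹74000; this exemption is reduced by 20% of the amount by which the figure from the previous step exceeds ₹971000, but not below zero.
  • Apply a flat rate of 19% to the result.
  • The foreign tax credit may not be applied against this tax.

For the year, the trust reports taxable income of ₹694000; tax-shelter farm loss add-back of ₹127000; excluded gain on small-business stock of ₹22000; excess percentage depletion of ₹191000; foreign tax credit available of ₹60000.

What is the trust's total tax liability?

Alternative floor tax:
  Adjusted income: ₹694000 + ₹127000 + ₹22000 + ₹191000 = ₹1034000
  Exemption: ₹74000 − 20% × (₹1034000 − ₹971000) = ₹74000 − ₹12600 = ₹61400
  Base: ₹1034000 − ₹61400 = ₹972600
  ₹972600 × 19% = ₹184794

Regular tax:
  ₹94000 × 10% = ₹9400
  ₹239000 × 18% = ₹43020
  ₹348000 × 25% = ₹87000
  ₹13000 × 38% = ₹4940
  → ₹144360
  Less foreign tax credit ₹60000 → ₹84360

₹184794 > ₹84360, so the alternative floor tax is the binding amount.

₹184794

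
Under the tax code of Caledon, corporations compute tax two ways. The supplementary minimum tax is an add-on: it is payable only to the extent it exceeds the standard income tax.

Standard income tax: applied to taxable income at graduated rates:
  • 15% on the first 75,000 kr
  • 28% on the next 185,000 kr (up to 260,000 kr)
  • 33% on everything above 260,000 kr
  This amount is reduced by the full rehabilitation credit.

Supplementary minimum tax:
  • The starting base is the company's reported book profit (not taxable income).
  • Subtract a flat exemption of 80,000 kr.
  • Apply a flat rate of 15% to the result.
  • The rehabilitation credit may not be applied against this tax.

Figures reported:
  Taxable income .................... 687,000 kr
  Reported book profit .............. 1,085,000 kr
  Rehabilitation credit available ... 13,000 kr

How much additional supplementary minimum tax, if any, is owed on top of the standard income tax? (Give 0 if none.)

0 kr

Supplementary minimum tax:
  Base (reported book profit): 1,085,000 kr
  Less exemption 80,000 kr → base 1,005,000 kr
  1,005,000 kr × 15% = 150,750 kr

Standard income tax:
  75,000 kr × 15% = 11,250 kr
  185,000 kr × 28% = 51,800 kr
  427,000 kr × 33% = 140,910 kr
  → 203,960 kr
  Less rehabilitation credit 13,000 kr → 190,960 kr

150,750 kr ≤ 190,960 kr, so no add-on is due.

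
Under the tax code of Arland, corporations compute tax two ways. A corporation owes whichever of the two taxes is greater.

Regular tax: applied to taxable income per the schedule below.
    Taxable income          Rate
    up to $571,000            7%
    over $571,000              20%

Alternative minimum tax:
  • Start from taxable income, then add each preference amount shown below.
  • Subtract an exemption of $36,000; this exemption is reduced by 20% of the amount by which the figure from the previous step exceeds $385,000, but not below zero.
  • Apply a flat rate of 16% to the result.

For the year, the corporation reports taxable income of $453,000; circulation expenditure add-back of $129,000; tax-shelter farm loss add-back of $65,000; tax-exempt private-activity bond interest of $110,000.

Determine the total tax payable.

$121,120

Regular tax:
  $453,000 × 7% = $31,710

Alternative minimum tax:
  Adjusted income: $453,000 + $129,000 + $65,000 + $110,000 = $757,000
  Exemption: 20% × ($757,000 − $385,000) = $74,400 ≥ $36,000, so the exemption is fully phased out
  Base: $757,000 − $0 = $757,000
  $757,000 × 16% = $121,120

$121,120 > $31,710, so the alternative minimum tax is the binding amount.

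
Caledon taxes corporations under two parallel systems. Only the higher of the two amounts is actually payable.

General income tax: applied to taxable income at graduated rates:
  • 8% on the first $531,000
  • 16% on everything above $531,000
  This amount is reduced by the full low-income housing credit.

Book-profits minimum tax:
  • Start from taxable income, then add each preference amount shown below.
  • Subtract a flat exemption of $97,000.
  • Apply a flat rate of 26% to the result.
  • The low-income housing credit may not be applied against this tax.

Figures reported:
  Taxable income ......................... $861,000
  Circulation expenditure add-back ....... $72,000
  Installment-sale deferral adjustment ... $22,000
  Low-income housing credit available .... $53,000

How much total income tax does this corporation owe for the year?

Book-profits minimum tax:
  Adjusted income: $861,000 + $72,000 + $22,000 = $955,000
  Less exemption $97,000 → base $858,000
  $858,000 × 26% = $223,080

General income tax:
  $531,000 × 8% = $42,480
  $330,000 × 16% = $52,800
  → $95,280
  Less low-income housing credit $53,000 → $42,280

$223,080 > $42,280, so the book-profits minimum tax is the binding amount.

$223,080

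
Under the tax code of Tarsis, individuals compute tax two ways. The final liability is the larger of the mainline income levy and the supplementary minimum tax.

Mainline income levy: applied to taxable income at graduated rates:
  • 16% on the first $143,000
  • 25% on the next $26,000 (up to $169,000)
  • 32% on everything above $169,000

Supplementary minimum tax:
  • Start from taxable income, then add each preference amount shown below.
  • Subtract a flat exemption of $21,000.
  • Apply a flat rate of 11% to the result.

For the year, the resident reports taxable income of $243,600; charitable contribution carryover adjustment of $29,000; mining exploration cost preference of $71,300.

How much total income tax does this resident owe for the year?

$53,252

Mainline income levy:
  $143,000 × 16% = $22,880
  $26,000 × 25% = $6,500
  $74,600 × 32% = $23,872
  → $53,252

Supplementary minimum tax:
  Adjusted income: $243,600 + $29,000 + $71,300 = $343,900
  Less exemption $21,000 → base $322,900
  $322,900 × 11% = $35,519

$53,252 > $35,519, so the mainline income levy governs.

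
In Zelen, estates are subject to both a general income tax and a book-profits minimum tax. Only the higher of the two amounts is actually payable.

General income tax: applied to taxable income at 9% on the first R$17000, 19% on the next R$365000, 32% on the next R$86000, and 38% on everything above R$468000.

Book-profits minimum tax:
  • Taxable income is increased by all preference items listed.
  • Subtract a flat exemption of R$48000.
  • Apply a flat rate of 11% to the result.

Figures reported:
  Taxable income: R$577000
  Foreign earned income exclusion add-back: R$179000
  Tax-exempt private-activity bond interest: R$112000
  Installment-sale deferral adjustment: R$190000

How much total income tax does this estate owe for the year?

General income tax:
  R$17000 × 9% = R$1530
  R$365000 × 19% = R$69350
  R$86000 × 32% = R$27520
  R$109000 × 38% = R$41420
  → R$139820

Book-profits minimum tax:
  Adjusted income: R$577000 + R$179000 + R$112000 + R$190000 = R$1058000
  Less exemption R$48000 → base R$1010000
  R$1010000 × 11% = R$111100

R$139820 > R$111100, so the general income tax governs.

R$139820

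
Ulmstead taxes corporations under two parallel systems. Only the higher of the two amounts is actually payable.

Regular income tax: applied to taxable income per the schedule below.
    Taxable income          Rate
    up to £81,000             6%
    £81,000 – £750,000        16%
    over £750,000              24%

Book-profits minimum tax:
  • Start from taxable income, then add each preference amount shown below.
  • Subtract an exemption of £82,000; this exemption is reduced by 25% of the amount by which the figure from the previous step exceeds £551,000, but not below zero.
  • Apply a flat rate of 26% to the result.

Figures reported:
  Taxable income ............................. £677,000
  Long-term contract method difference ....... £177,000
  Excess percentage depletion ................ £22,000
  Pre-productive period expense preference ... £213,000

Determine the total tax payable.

Regular income tax:
  £81,000 × 6% = £4,860
  £596,000 × 16% = £95,360
  → £100,220

Book-profits minimum tax:
  Adjusted income: £677,000 + £177,000 + £22,000 + £213,000 = £1,089,000
  Exemption: 25% × (£1,089,000 − £551,000) = £134,500 ≥ £82,000, so the exemption is fully phased out
  Base: £1,089,000 − £0 = £1,089,000
  £1,089,000 × 26% = £283,140

£283,140 > £100,220, so the book-profits minimum tax is the binding amount.

£283,140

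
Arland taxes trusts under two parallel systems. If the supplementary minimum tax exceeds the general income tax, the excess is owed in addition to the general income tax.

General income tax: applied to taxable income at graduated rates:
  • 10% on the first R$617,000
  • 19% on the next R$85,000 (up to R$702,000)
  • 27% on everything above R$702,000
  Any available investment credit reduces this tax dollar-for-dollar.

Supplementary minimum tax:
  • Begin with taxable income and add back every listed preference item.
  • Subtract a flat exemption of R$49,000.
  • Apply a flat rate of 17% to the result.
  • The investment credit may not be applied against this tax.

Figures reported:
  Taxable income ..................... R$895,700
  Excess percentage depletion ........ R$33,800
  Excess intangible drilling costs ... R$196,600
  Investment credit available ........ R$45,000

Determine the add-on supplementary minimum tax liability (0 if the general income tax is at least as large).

R$97,958

Supplementary minimum tax:
  Adjusted income: R$895,700 + R$33,800 + R$196,600 = R$1,126,100
  Less exemption R$49,000 → base R$1,077,100
  R$1,077,100 × 17% = R$183,107

General income tax:
  R$617,000 × 10% = R$61,700
  R$85,000 × 19% = R$16,150
  R$193,700 × 27% = R$52,299
  → R$130,149
  Less investment credit R$45,000 → R$85,149

Excess of supplementary minimum tax over general income tax: R$183,107 − R$85,149 = R$97,958.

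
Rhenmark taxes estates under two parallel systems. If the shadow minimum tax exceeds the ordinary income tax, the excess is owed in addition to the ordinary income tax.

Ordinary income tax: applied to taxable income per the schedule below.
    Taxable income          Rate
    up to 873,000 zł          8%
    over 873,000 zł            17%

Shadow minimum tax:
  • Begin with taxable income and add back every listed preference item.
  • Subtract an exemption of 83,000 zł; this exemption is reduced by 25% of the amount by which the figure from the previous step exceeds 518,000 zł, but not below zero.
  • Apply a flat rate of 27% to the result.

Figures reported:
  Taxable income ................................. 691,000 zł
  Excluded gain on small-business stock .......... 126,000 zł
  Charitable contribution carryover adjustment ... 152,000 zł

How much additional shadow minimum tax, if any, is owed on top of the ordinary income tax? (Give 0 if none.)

206,350 zł

Ordinary income tax:
  691,000 zł × 8% = 55,280 zł

Shadow minimum tax:
  Adjusted income: 691,000 zł + 126,000 zł + 152,000 zł = 969,000 zł
  Exemption: 25% × (969,000 zł − 518,000 zł) = 112,750 zł ≥ 83,000 zł, so the exemption is fully phased out
  Base: 969,000 zł − 0 zł = 969,000 zł
  969,000 zł × 27% = 261,630 zł

Excess of shadow minimum tax over ordinary income tax: 261,630 zł − 55,280 zł = 206,350 zł.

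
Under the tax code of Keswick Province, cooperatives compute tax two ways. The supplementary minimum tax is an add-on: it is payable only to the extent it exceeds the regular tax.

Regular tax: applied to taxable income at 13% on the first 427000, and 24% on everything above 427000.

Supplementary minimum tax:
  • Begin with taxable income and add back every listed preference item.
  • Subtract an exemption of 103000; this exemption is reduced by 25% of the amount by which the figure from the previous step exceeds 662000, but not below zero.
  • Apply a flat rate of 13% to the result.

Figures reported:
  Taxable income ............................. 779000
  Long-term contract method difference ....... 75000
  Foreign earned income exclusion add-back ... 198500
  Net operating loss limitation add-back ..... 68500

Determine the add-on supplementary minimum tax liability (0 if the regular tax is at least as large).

Supplementary minimum tax:
  Adjusted income: 779000 + 75000 + 198500 + 68500 = 1121000
  Exemption: 25% × (1121000 − 662000) = 114750 ≥ 103000, so the exemption is fully phased out
  Base: 1121000 − 0 = 1121000
  1121000 × 13% = 145730

Regular tax:
  427000 × 13% = 55510
  352000 × 24% = 84480
  → 139990

Excess of supplementary minimum tax over regular tax: 145730 − 139990 = 5740.

5740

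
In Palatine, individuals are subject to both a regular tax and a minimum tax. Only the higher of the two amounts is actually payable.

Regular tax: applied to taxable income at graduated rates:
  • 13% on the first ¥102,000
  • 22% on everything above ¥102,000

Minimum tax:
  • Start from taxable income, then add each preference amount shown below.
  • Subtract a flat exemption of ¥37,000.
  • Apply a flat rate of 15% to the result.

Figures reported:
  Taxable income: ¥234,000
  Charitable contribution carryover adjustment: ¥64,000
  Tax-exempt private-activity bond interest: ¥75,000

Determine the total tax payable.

Minimum tax:
  Adjusted income: ¥234,000 + ¥64,000 + ¥75,000 = ¥373,000
  Less exemption ¥37,000 → base ¥336,000
  ¥336,000 × 15% = ¥50,400

Regular tax:
  ¥102,000 × 13% = ¥13,260
  ¥132,000 × 22% = ¥29,040
  → ¥42,300

¥50,400 > ¥42,300, so the minimum tax is the binding amount.

¥50,400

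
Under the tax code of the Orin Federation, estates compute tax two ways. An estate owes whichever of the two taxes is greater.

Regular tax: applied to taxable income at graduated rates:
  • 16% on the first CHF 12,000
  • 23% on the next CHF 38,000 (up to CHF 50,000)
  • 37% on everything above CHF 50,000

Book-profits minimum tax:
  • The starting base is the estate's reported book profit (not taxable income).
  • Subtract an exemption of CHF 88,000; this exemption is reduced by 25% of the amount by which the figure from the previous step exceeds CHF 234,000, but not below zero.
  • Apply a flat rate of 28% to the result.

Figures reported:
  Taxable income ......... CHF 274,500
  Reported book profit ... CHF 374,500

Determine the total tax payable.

Book-profits minimum tax:
  Base (reported book profit): CHF 374,500
  Exemption: CHF 88,000 − 25% × (CHF 374,500 − CHF 234,000) = CHF 88,000 − CHF 35,125 = CHF 52,875
  Base: CHF 374,500 − CHF 52,875 = CHF 321,625
  CHF 321,625 × 28% = CHF 90,055

Regular tax:
  CHF 12,000 × 16% = CHF 1,920
  CHF 38,000 × 23% = CHF 8,740
  CHF 224,500 × 37% = CHF 83,065
  → CHF 93,725

CHF 93,725 > CHF 90,055, so the regular tax governs.

CHF 93,725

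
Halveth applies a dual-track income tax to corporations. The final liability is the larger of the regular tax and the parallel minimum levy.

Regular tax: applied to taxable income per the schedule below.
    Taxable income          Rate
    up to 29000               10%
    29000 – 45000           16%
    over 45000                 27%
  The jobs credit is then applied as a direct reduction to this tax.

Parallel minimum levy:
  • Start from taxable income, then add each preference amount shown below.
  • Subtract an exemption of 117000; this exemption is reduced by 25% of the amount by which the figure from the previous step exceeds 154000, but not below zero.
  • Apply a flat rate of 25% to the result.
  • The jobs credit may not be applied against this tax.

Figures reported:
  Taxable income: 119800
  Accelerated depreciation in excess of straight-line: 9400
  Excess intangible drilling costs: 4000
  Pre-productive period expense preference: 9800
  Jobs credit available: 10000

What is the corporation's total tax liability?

15656

Parallel minimum levy:
  Adjusted income: 119800 + 9400 + 4000 + 9800 = 143000
  Exemption: 143000 ≤ 154000, so full 117000 applies
  Base: 143000 − 117000 = 26000
  26000 × 25% = 6500

Regular tax:
  29000 × 10% = 2900
  16000 × 16% = 2560
  74800 × 27% = 20196
  → 25656
  Less jobs credit 10000 → 15656

15656 > 6500, so the regular tax governs.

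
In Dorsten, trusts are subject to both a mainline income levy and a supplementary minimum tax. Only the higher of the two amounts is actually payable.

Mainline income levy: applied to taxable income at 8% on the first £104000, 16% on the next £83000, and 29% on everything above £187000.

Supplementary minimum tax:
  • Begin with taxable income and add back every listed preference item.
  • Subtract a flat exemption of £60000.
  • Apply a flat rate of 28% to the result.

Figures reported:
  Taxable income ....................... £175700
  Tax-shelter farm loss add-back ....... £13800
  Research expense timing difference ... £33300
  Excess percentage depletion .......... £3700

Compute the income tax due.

Supplementary minimum tax:
  Adjusted income: £175700 + £13800 + £33300 + £3700 = £226500
  Less exemption £60000 → base £166500
  £166500 × 28% = £46620

Mainline income levy:
  £104000 × 8% = £8320
  £71700 × 16% = £11472
  → £19792

£46620 > £19792, so the supplementary minimum tax is the binding amount.

£46620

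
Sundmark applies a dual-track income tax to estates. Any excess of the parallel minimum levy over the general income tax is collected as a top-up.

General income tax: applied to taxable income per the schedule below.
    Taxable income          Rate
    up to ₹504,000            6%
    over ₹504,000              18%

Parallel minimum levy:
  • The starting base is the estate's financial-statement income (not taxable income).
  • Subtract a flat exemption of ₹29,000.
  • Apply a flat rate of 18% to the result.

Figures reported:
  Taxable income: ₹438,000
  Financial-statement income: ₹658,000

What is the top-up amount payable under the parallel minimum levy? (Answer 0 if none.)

Parallel minimum levy:
  Base (financial-statement income): ₹658,000
  Less exemption ₹29,000 → base ₹629,000
  ₹629,000 × 18% = ₹113,220

General income tax:
  ₹438,000 × 6% = ₹26,280

Excess of parallel minimum levy over general income tax: ₹113,220 − ₹26,280 = ₹86,940.

₹86,940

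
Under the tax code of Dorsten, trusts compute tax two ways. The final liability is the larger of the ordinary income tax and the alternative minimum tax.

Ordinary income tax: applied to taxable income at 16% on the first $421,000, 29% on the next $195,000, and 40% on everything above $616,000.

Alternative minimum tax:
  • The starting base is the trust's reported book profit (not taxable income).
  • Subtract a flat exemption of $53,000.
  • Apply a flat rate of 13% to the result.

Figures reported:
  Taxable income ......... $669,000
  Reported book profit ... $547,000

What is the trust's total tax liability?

Alternative minimum tax:
  Base (reported book profit): $547,000
  Less exemption $53,000 → base $494,000
  $494,000 × 13% = $64,220

Ordinary income tax:
  $421,000 × 16% = $67,360
  $195,000 × 29% = $56,550
  $53,000 × 40% = $21,200
  → $145,110

$145,110 > $64,220, so the ordinary income tax governs.

$145,110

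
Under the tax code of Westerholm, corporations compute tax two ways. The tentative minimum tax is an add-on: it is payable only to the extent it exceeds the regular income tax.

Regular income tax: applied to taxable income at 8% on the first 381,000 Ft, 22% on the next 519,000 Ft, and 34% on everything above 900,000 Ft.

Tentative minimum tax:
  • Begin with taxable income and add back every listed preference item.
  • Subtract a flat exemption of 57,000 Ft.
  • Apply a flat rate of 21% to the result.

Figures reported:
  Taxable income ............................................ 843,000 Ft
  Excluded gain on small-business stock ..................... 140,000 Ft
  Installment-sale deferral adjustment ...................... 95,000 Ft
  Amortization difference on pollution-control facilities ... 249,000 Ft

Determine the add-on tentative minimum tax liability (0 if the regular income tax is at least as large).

Regular income tax:
  381,000 Ft × 8% = 30,480 Ft
  462,000 Ft × 22% = 101,640 Ft
  → 132,120 Ft

Tentative minimum tax:
  Adjusted income: 843,000 Ft + 140,000 Ft + 95,000 Ft + 249,000 Ft = 1,327,000 Ft
  Less exemption 57,000 Ft → base 1,270,000 Ft
  1,270,000 Ft × 21% = 266,700 Ft

Excess of tentative minimum tax over regular income tax: 266,700 Ft − 132,120 Ft = 134,580 Ft.

134,580 Ft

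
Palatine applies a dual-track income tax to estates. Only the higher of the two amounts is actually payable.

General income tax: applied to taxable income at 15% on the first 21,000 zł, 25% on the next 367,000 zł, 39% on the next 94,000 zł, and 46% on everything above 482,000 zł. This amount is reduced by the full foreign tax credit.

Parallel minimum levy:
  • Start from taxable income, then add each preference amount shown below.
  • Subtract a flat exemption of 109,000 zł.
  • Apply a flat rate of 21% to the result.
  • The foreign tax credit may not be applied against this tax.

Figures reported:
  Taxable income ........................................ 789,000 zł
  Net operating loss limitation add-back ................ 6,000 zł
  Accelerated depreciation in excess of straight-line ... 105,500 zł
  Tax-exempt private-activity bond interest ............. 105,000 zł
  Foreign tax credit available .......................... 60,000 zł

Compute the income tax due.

212,780 zł

General income tax:
  21,000 zł × 15% = 3,150 zł
  367,000 zł × 25% = 91,750 zł
  94,000 zł × 39% = 36,660 zł
  307,000 zł × 46% = 141,220 zł
  → 272,780 zł
  Less foreign tax credit 60,000 zł → 212,780 zł

Parallel minimum levy:
  Adjusted income: 789,000 zł + 6,000 zł + 105,500 zł + 105,000 zł = 1,005,500 zł
  Less exemption 109,000 zł → base 896,500 zł
  896,500 zł × 21% = 188,265 zł

212,780 zł > 188,265 zł, so the general income tax governs.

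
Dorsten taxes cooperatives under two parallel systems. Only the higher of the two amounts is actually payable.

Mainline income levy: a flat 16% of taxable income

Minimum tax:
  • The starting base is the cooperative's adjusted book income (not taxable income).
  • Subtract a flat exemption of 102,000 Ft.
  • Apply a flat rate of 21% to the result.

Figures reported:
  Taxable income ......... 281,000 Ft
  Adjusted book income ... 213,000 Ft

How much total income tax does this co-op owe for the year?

Mainline income levy:
  281,000 Ft × 16% = 44,960 Ft

Minimum tax:
  Base (adjusted book income): 213,000 Ft
  Less exemption 102,000 Ft → base 111,000 Ft
  111,000 Ft × 21% = 23,310 Ft

44,960 Ft > 23,310 Ft, so the mainline income levy governs.

44,960 Ft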